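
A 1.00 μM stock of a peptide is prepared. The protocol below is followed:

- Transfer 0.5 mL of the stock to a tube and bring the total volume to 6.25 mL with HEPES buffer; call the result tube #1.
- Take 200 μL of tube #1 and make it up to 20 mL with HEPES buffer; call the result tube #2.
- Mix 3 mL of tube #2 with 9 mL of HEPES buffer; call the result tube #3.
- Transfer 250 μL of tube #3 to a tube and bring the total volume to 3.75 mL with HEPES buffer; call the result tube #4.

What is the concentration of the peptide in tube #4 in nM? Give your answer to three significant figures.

0.0133 nM

Step 1: 0.5 mL brought to 6.25 mL → factor 6.25/0.5 = 12.5
Step 2: 200 μL brought to 20 mL → factor 20000/200 = 100
Step 3: 3 mL + 9 mL = 12 mL total → factor 12/3 = 4
Step 4: 250 μL brought to 3.75 mL → factor 3750/250 = 15
Overall dilution factor = 12.5 × 100 × 4 × 15 = 75000
Final = 1.00 μM / 75000 = 1.333 × 10^-5 μM = 0.0133 nM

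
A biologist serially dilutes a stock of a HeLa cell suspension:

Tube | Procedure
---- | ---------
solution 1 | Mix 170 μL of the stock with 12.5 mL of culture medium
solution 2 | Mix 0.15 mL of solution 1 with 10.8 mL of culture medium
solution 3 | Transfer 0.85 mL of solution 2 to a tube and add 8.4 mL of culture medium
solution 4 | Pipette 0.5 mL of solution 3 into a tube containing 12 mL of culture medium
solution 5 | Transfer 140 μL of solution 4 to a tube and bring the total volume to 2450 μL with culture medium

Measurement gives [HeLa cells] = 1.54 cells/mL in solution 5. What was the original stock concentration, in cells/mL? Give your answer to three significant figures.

Step 1: 170 μL + 12.5 mL = 12670 μL total → factor 12670/170 = 74.529
Step 2: 0.15 mL + 10.8 mL = 10.95 mL total → factor 10.95/0.15 = 73
Step 3: 0.85 mL + 8.4 mL = 9.25 mL total → factor 9.25/0.85 = 10.882
Step 4: 0.5 mL + 12 mL = 12.5 mL total → factor 12.5/0.5 = 25
Step 5: 140 μL brought to 2450 μL → factor 2450/140 = 17.5
Overall dilution factor = 74.529 × 73 × 10.882 × 25 × 17.5 = 2.5903 × 10^7
Stock = 1.54 cells/mL × 2.5903 × 10^7 = 3.99 × 10^7 cells/mL

3.99 × 10^7 cells/mL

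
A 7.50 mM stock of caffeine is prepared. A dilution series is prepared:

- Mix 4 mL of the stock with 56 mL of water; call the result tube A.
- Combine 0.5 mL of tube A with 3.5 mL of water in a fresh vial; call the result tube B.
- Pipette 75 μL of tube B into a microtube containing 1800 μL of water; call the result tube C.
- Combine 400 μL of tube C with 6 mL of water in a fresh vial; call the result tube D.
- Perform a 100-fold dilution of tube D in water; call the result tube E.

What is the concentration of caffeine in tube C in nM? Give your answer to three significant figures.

Step 1: 4 mL + 56 mL = 60 mL total → factor 60/4 = 15
Step 2: 0.5 mL + 3.5 mL = 4 mL total → factor 4/0.5 = 8
Step 3: 75 μL + 1800 μL = 1875 μL total → factor 1875/75 = 25
Dilution factor through tube C = 15 × 8 × 25 = 3000
[tube C] = 7.50 mM / 3000 = 0.002500 mM = 2.50 × 10^3 nM

2.50 × 10^3 nM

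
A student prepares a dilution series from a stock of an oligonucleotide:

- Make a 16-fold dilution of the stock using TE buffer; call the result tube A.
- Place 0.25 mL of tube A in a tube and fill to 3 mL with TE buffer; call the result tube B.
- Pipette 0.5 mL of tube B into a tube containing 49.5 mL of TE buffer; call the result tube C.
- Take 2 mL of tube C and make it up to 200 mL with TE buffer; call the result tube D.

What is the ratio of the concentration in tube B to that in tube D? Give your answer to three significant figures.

1.00 × 10^4

Step 1: 16-fold → factor 16
Step 2: 0.25 mL brought to 3 mL → factor 3/0.25 = 12
Step 3: 0.5 mL + 49.5 mL = 50 mL total → factor 50/0.5 = 100
Step 4: 2 mL brought to 200 mL → factor 200/2 = 100
Dilution factor to tube B = 192; to tube D = 1.92 × 10^6
[tube B]/[tube D] = (factor to tube D)/(factor to tube B) = 1.92 × 10^6/192 = 1.00 × 10^4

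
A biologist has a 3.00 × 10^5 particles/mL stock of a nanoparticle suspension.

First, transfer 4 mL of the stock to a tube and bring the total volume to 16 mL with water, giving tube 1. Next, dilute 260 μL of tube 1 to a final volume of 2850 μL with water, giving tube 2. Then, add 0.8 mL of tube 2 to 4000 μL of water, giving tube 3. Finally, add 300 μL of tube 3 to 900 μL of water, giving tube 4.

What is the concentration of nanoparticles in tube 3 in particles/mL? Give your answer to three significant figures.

Step 1: 4 mL brought to 16 mL → factor 16/4 = 4
Step 2: 260 μL brought to 2850 μL → factor 2850/260 = 10.962
Step 3: 0.8 mL + 4000 μL = 4.8 mL total → factor 4.8/0.8 = 6
Dilution factor through tube 3 = 4 × 10.962 × 6 = 263.08
[tube 3] = 3.00 × 10^5 particles/mL / 263.08 = 1.14 × 10^3 particles/mL

1.14 × 10^3 particles/mL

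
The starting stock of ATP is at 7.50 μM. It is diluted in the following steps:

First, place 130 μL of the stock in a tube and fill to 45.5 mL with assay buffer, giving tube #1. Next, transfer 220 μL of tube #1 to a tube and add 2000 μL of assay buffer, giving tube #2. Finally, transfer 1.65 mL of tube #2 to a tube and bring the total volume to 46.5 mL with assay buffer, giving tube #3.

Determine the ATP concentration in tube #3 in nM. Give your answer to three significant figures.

0.0754 nM

Step 1: 130 μL brought to 45.5 mL → factor 45500/130 = 350
Step 2: 220 μL + 2000 μL = 2220 μL total → factor 2220/220 = 10.091
Step 3: 1.65 mL brought to 46.5 mL → factor 46.5/1.65 = 28.182
Overall dilution factor = 350 × 10.091 × 28.182 = 99533
Final = 7.50 μM / 99533 = 7.535 × 10^-5 μM = 0.0754 nM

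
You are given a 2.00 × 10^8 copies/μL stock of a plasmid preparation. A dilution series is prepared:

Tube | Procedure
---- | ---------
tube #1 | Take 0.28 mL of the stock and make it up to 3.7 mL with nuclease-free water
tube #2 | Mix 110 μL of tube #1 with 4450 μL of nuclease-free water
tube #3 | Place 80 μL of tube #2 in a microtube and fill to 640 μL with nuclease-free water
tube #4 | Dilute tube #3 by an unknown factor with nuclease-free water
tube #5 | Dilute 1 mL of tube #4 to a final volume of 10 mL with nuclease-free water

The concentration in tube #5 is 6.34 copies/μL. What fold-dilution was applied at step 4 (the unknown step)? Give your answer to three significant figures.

Step 1: 0.28 mL brought to 3.7 mL → factor 3.7/0.28 = 13.214
Step 2: 110 μL + 4450 μL = 4560 μL total → factor 4560/110 = 41.455
Step 3: 80 μL brought to 640 μL → factor 640/80 = 8
Step 4: unknown factor x
Step 5: 1 mL brought to 10 mL → factor 10/1 = 10
Product of known-step factors = 43823
Overall factor = 2.00 × 10^8 copies/μL / (6.34 copies/μL) = 3.1546 × 10^7
x = 3.1546 × 10^7 / 43823 = 720

720-fold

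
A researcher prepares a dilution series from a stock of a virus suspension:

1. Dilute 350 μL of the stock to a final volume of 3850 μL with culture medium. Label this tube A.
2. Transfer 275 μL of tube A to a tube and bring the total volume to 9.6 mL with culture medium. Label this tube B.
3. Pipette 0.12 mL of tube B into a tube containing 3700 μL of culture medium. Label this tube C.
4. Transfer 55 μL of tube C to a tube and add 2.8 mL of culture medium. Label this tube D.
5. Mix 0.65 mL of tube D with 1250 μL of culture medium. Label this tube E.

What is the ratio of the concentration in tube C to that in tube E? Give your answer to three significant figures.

152

Step 1: 350 μL brought to 3850 μL → factor 3850/350 = 11
Step 2: 275 μL brought to 9.6 mL → factor 9600/275 = 34.909
Step 3: 0.12 mL + 3700 μL = 3.82 mL total → factor 3.82/0.12 = 31.833
Step 4: 55 μL + 2.8 mL = 2855 μL total → factor 2855/55 = 51.909
Step 5: 0.65 mL + 1250 μL = 1.9 mL total → factor 1.9/0.65 = 2.9231
Dilution factor to tube C = 12224; to tube E = 1.8548 × 10^6
[tube C]/[tube E] = (factor to tube E)/(factor to tube C) = 1.8548 × 10^6/12224 = 152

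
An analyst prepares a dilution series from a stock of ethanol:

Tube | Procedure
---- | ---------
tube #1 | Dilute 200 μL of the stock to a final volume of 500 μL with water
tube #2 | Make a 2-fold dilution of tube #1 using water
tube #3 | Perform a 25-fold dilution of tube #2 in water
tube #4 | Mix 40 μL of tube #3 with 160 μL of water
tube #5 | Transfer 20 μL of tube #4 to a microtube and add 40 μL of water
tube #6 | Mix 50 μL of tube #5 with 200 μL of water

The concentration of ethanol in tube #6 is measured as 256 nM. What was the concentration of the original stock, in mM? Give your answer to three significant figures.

2.40 mM

Step 1: 200 μL brought to 500 μL → factor 500/200 = 2.5
Step 2: 2-fold → factor 2
Step 3: 25-fold → factor 25
Step 4: 40 μL + 160 μL = 200 μL total → factor 200/40 = 5
Step 5: 20 μL + 40 μL = 60 μL total → factor 60/20 = 3
Step 6: 50 μL + 200 μL = 250 μL total → factor 250/50 = 5
Overall dilution factor = 2.5 × 2 × 25 × 5 × 3 × 5 = 9375
Stock = 256 nM × 9375 = 2.400 × 10^6 nM = 2.40 mM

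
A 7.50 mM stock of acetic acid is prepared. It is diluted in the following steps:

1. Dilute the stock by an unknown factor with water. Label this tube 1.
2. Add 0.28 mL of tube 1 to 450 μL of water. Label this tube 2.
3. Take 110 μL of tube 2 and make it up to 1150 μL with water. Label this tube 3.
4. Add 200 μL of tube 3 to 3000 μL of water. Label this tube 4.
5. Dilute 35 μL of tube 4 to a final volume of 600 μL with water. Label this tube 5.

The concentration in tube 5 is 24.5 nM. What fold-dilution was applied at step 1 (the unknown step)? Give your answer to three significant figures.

40.9-fold

Step 1: unknown factor x
Step 2: 0.28 mL + 450 μL = 0.73 mL total → factor 0.73/0.28 = 2.6071
Step 3: 110 μL brought to 1150 μL → factor 1150/110 = 10.455
Step 4: 200 μL + 3000 μL = 3200 μL total → factor 3200/200 = 16
Step 5: 35 μL brought to 600 μL → factor 600/35 = 17.143
Product of known-step factors = 7476.1
Overall factor = 7.50 mM / (24.5 nM) = 3.0612 × 10^5
x = 3.0612 × 10^5 / 7476.1 = 40.9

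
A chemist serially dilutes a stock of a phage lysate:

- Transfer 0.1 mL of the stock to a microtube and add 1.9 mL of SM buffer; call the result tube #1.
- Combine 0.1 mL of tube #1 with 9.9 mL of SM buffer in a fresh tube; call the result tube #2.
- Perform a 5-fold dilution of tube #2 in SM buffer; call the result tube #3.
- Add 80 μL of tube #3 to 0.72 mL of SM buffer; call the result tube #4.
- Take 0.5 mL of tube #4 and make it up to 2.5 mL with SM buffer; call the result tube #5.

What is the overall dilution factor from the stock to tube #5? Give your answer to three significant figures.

Step 1: 0.1 mL + 1.9 mL = 2 mL total → factor 2/0.1 = 20
Step 2: 0.1 mL + 9.9 mL = 10 mL total → factor 10/0.1 = 100
Step 3: 5-fold → factor 5
Step 4: 80 μL + 0.72 mL = 800 μL total → factor 800/80 = 10
Step 5: 0.5 mL brought to 2.5 mL → factor 2.5/0.5 = 5
Overall dilution factor = 20 × 100 × 5 × 10 × 5 = 5 × 10^5

5.00 × 10^5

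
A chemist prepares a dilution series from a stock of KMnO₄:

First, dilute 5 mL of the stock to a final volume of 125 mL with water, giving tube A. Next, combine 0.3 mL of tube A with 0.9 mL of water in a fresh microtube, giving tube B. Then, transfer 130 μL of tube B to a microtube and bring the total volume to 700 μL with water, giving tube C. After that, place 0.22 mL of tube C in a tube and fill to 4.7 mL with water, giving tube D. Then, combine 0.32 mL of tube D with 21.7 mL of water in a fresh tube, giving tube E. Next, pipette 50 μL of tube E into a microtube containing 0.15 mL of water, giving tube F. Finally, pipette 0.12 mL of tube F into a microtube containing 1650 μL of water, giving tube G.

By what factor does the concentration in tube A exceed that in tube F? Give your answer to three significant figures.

Step 1: 5 mL brought to 125 mL → factor 125/5 = 25
Step 2: 0.3 mL + 0.9 mL = 1.2 mL total → factor 1.2/0.3 = 4
Step 3: 130 μL brought to 700 μL → factor 700/130 = 5.3846
Step 4: 0.22 mL brought to 4.7 mL → factor 4.7/0.22 = 21.364
Step 5: 0.32 mL + 21.7 mL = 22.02 mL total → factor 22.02/0.32 = 68.812
Step 6: 50 μL + 0.15 mL = 200 μL total → factor 200/50 = 4
Dilution factor to tube A = 25; to tube F = 3.1663 × 10^6
[tube A]/[tube F] = (factor to tube F)/(factor to tube A) = 3.1663 × 10^6/25 = 1.27 × 10^5

1.27 × 10^5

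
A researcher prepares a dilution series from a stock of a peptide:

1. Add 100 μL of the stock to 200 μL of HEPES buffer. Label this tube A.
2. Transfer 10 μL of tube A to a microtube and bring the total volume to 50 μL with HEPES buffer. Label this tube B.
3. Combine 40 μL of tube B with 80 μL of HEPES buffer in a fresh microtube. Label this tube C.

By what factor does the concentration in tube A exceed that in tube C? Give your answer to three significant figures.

Step 1: 100 μL + 200 μL = 300 μL total → factor 300/100 = 3
Step 2: 10 μL brought to 50 μL → factor 50/10 = 5
Step 3: 40 μL + 80 μL = 120 μL total → factor 120/40 = 3
Dilution factor to tube A = 3; to tube C = 45
[tube A]/[tube C] = (factor to tube C)/(factor to tube A) = 45/3 = 15.0

15.0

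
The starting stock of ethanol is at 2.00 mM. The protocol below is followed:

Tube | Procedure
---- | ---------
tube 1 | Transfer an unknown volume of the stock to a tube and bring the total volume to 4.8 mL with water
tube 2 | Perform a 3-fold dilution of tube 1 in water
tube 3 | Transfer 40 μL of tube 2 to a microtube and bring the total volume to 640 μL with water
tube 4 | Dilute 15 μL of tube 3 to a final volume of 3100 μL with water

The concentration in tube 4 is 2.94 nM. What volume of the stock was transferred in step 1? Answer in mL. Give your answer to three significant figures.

0.0700 mL

Step 1: v brought to 4.8 mL → factor = 4.8 mL/v
Step 2: 3-fold → factor 3
Step 3: 40 μL brought to 640 μL → factor 640/40 = 16
Step 4: 15 μL brought to 3100 μL → factor 3100/15 = 206.67
Product of known-step factors = 9920
Overall factor = 2.00 mM / (2.94 nM) = 6.8027 × 10^5
Step-1 factor = 6.8027 × 10^5 / 9920 = 68.576
v = 4.8 mL / 68.576 = 0.0700 mL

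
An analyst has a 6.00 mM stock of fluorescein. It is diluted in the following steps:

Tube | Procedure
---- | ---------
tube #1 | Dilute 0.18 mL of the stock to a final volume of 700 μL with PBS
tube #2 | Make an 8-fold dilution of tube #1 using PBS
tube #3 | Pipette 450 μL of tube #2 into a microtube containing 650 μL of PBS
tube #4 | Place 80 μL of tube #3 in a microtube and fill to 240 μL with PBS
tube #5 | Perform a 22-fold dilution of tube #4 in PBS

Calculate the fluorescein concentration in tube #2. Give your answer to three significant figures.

0.193 mM

Step 1: 0.18 mL brought to 700 μL → factor 0.7/0.18 = 3.8889
Step 2: 8-fold → factor 8
Dilution factor through tube #2 = 3.8889 × 8 = 31.111
[tube #2] = 6.00 mM / 31.111 = 0.193 mM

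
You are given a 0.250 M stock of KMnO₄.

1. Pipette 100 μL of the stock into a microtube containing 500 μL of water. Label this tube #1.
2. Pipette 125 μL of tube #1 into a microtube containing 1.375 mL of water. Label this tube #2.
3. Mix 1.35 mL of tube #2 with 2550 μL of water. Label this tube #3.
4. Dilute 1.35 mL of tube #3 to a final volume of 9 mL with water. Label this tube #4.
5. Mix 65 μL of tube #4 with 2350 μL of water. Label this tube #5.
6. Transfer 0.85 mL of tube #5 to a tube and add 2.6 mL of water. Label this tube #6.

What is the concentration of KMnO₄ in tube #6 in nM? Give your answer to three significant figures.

1.20 × 10^3 nM

Step 1: 100 μL + 500 μL = 600 μL total → factor 600/100 = 6
Step 2: 125 μL + 1.375 mL = 1500 μL total → factor 1500/125 = 12
Step 3: 1.35 mL + 2550 μL = 3.9 mL total → factor 3.9/1.35 = 2.8889
Step 4: 1.35 mL brought to 9 mL → factor 9/1.35 = 6.6667
Step 5: 65 μL + 2350 μL = 2415 μL total → factor 2415/65 = 37.154
Step 6: 0.85 mL + 2.6 mL = 3.45 mL total → factor 3.45/0.85 = 4.0588
Overall dilution factor = 6 × 12 × 2.8889 × 6.6667 × 37.154 × 4.0588 = 2.0911 × 10^5
Final = 0.250 M / 2.0911 × 10^5 = 1.196 × 10^-6 M = 1.20 × 10^3 nM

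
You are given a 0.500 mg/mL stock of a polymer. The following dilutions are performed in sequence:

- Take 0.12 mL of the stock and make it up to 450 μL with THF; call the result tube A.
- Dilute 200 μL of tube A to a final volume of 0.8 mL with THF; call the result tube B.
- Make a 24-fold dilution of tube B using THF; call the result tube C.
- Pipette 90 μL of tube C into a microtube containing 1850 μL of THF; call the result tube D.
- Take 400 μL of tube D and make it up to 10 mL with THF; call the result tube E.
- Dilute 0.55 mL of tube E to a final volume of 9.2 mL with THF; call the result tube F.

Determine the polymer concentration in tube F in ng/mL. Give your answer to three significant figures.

Step 1: 0.12 mL brought to 450 μL → factor 0.45/0.12 = 3.75
Step 2: 200 μL brought to 0.8 mL → factor 800/200 = 4
Step 3: 24-fold → factor 24
Step 4: 90 μL + 1850 μL = 1940 μL total → factor 1940/90 = 21.556
Step 5: 400 μL brought to 10 mL → factor 10000/400 = 25
Step 6: 0.55 mL brought to 9.2 mL → factor 9.2/0.55 = 16.727
Overall dilution factor = 3.75 × 4 × 24 × 21.556 × 25 × 16.727 = 3.2451 × 10^6
Final = 0.500 mg/mL / 3.2451 × 10^6 = 1.541 × 10^-7 mg/mL = 0.154 ng/mL

0.154 ng/mL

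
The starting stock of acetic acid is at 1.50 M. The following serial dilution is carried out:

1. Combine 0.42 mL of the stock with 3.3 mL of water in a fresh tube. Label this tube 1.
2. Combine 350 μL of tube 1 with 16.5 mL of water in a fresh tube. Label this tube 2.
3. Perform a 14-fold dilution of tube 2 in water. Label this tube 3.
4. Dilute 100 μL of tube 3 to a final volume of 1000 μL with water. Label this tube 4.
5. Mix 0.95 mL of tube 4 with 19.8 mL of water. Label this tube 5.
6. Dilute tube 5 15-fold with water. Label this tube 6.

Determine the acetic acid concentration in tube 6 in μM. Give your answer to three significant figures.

0.0767 μM

Step 1: 0.42 mL + 3.3 mL = 3.72 mL total → factor 3.72/0.42 = 8.8571
Step 2: 350 μL + 16.5 mL = 16850 μL total → factor 16850/350 = 48.143
Step 3: 14-fold → factor 14
Step 4: 100 μL brought to 1000 μL → factor 1000/100 = 10
Step 5: 0.95 mL + 19.8 mL = 20.75 mL total → factor 20.75/0.95 = 21.842
Step 6: 15-fold → factor 15
Overall dilution factor = 8.8571 × 48.143 × 14 × 10 × 21.842 × 15 = 1.9559 × 10^7
Final = 1.50 M / 1.9559 × 10^7 = 7.669 × 10^-8 M = 0.0767 μM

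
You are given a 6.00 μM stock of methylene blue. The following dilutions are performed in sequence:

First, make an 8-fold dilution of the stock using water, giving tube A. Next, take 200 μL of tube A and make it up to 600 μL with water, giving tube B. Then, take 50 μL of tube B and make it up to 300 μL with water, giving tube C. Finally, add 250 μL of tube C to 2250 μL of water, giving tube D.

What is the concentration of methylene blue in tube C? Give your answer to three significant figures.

0.0417 μM

Step 1: 8-fold → factor 8
Step 2: 200 μL brought to 600 μL → factor 600/200 = 3
Step 3: 50 μL brought to 300 μL → factor 300/50 = 6
Dilution factor through tube C = 8 × 3 × 6 = 144
[tube C] = 6.00 μM / 144 = 0.0417 μM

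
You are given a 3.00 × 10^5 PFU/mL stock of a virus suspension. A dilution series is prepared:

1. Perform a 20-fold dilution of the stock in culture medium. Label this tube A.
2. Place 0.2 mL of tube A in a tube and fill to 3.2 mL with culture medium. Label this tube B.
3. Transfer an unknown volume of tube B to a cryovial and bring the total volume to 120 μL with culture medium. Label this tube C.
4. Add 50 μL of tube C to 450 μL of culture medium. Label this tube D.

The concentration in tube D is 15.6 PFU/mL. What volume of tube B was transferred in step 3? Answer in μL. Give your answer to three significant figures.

20.0 μL

Step 1: 20-fold → factor 20
Step 2: 0.2 mL brought to 3.2 mL → factor 3.2/0.2 = 16
Step 3: v brought to 120 μL → factor = 120 μL/v
Step 4: 50 μL + 450 μL = 500 μL total → factor 500/50 = 10
Product of known-step factors = 3200
Overall factor = 3.00 × 10^5 PFU/mL / (15.6 PFU/mL) = 19231
Step-3 factor = 19231 / 3200 = 6.0096
v = 120 μL / 6.0096 = 20.0 μL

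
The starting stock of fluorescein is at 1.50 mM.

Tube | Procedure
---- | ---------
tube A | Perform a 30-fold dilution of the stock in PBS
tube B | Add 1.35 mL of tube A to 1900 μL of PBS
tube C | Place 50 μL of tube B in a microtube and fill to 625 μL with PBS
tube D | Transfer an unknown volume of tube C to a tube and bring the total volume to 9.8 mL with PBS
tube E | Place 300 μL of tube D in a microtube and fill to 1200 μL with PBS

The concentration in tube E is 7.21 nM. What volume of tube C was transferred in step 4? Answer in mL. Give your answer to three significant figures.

Step 1: 30-fold → factor 30
Step 2: 1.35 mL + 1900 μL = 3.25 mL total → factor 3.25/1.35 = 2.4074
Step 3: 50 μL brought to 625 μL → factor 625/50 = 12.5
Step 4: v brought to 9.8 mL → factor = 9.8 mL/v
Step 5: 300 μL brought to 1200 μL → factor 1200/300 = 4
Product of known-step factors = 3611.1
Overall factor = 1.50 mM / (7.21 nM) = 2.0804 × 10^5
Step-4 factor = 2.0804 × 10^5 / 3611.1 = 57.612
v = 9.8 mL / 57.612 = 0.170 mL

0.170 mL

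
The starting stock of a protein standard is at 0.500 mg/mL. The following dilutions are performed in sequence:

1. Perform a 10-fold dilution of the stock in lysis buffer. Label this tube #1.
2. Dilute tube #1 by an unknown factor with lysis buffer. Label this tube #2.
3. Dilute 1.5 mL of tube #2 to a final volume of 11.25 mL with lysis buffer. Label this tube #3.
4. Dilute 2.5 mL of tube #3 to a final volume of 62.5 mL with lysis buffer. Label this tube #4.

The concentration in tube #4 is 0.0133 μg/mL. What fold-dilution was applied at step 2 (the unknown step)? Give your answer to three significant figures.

20.1-fold

Step 1: 10-fold → factor 10
Step 2: unknown factor x
Step 3: 1.5 mL brought to 11.25 mL → factor 11.25/1.5 = 7.5
Step 4: 2.5 mL brought to 62.5 mL → factor 62.5/2.5 = 25
Product of known-step factors = 1875
Overall factor = 0.500 mg/mL / (0.0133 μg/mL) = 37594
x = 37594 / 1875 = 20.1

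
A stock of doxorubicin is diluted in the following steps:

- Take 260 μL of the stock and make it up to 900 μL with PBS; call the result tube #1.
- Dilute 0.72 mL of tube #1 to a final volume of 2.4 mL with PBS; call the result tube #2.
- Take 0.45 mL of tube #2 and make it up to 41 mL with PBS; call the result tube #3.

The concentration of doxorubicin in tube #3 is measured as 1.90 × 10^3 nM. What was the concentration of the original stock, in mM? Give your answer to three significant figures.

Step 1: 260 μL brought to 900 μL → factor 900/260 = 3.4615
Step 2: 0.72 mL brought to 2.4 mL → factor 2.4/0.72 = 3.3333
Step 3: 0.45 mL brought to 41 mL → factor 41/0.45 = 91.111
Overall dilution factor = 3.4615 × 3.3333 × 91.111 = 1051.3
Stock = 1.90 × 10^3 nM × 1051.3 = 1.997 × 10^6 nM = 2.00 mM

2.00 mM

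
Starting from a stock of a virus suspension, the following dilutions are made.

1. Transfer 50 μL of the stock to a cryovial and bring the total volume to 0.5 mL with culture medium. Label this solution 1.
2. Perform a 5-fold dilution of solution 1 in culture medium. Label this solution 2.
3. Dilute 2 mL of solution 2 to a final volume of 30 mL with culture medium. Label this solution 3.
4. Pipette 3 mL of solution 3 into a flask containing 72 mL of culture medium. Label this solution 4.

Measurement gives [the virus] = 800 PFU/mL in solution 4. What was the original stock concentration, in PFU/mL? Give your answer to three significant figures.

1.50 × 10^7 PFU/mL

Step 1: 50 μL brought to 0.5 mL → factor 500/50 = 10
Step 2: 5-fold → factor 5
Step 3: 2 mL brought to 30 mL → factor 30/2 = 15
Step 4: 3 mL + 72 mL = 75 mL total → factor 75/3 = 25
Overall dilution factor = 10 × 5 × 15 × 25 = 18750
Stock = 800 PFU/mL × 18750 = 1.50 × 10^7 PFU/mL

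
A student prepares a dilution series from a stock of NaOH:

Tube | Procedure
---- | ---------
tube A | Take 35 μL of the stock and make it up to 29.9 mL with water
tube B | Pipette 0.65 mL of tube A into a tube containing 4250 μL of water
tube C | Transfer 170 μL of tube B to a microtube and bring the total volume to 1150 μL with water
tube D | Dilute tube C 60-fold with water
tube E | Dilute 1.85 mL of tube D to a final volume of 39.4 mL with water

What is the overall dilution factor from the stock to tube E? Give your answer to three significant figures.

Step 1: 35 μL brought to 29.9 mL → factor 29900/35 = 854.29
Step 2: 0.65 mL + 4250 μL = 4.9 mL total → factor 4.9/0.65 = 7.5385
Step 3: 170 μL brought to 1150 μL → factor 1150/170 = 6.7647
Step 4: 60-fold → factor 60
Step 5: 1.85 mL brought to 39.4 mL → factor 39.4/1.85 = 21.297
Overall dilution factor = 854.29 × 7.5385 × 6.7647 × 60 × 21.297 = 5.5669 × 10^7

5.57 × 10^7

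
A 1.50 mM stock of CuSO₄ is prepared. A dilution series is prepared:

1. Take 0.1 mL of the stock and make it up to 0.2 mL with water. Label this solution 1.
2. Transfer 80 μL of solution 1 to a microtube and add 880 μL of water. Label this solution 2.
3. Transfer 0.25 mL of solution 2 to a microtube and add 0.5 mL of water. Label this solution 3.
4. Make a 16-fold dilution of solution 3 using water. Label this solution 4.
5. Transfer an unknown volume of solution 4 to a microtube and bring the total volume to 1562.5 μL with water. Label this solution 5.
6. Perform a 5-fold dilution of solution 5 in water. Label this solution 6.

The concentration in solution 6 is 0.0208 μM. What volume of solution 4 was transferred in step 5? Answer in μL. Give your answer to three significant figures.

Step 1: 0.1 mL brought to 0.2 mL → factor 0.2/0.1 = 2
Step 2: 80 μL + 880 μL = 960 μL total → factor 960/80 = 12
Step 3: 0.25 mL + 0.5 mL = 0.75 mL total → factor 0.75/0.25 = 3
Step 4: 16-fold → factor 16
Step 5: v brought to 1562.5 μL → factor = 1562.5 μL/v
Step 6: 5-fold → factor 5
Product of known-step factors = 5760
Overall factor = 1.50 mM / (0.0208 μM) = 72115
Step-5 factor = 72115 / 5760 = 12.52
v = 1562.5 μL / 12.52 = 125 μL

125 μL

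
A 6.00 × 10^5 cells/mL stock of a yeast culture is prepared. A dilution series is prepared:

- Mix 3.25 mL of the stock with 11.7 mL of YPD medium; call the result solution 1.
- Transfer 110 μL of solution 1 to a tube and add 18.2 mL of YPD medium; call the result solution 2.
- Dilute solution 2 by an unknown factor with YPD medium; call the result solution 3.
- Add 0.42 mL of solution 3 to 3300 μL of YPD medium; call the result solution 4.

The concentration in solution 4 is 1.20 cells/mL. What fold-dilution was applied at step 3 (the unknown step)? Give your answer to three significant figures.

Step 1: 3.25 mL + 11.7 mL = 14.95 mL total → factor 14.95/3.25 = 4.6
Step 2: 110 μL + 18.2 mL = 18310 μL total → factor 18310/110 = 166.45
Step 3: unknown factor x
Step 4: 0.42 mL + 3300 μL = 3.72 mL total → factor 3.72/0.42 = 8.8571
Product of known-step factors = 6781.8
Overall factor = 6.00 × 10^5 cells/mL / (1.20 cells/mL) = 5 × 10^5
x = 5 × 10^5 / 6781.8 = 73.7

73.7-fold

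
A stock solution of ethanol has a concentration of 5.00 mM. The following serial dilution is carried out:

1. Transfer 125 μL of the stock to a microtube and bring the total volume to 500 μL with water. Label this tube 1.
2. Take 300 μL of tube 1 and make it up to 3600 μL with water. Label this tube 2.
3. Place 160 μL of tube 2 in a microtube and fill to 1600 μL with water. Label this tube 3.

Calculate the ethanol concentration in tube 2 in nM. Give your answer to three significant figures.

1.04 × 10^5 nM

Step 1: 125 μL brought to 500 μL → factor 500/125 = 4
Step 2: 300 μL brought to 3600 μL → factor 3600/300 = 12
Dilution factor through tube 2 = 4 × 12 = 48
[tube 2] = 5.00 mM / 48 = 0.1042 mM = 1.04 × 10^5 nM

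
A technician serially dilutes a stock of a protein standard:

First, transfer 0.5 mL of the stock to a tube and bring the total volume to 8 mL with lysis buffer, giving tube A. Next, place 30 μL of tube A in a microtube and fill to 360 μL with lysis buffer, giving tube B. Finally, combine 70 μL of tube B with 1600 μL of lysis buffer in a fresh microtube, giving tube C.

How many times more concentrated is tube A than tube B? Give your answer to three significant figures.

12.0

Step 1: 0.5 mL brought to 8 mL → factor 8/0.5 = 16
Step 2: 30 μL brought to 360 μL → factor 360/30 = 12
Dilution factor to tube A = 16; to tube B = 192
[tube A]/[tube B] = (factor to tube B)/(factor to tube A) = 192/16 = 12.0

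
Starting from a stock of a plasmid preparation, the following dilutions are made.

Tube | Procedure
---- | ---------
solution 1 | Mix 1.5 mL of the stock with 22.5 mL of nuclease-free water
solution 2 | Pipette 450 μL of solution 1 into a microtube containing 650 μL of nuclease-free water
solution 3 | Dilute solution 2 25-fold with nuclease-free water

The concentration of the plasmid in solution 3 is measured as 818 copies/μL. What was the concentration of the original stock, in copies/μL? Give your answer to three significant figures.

8.00 × 10^5 copies/μL

Step 1: 1.5 mL + 22.5 mL = 24 mL total → factor 24/1.5 = 16
Step 2: 450 μL + 650 μL = 1100 μL total → factor 1100/450 = 2.4444
Step 3: 25-fold → factor 25
Overall dilution factor = 16 × 2.4444 × 25 = 977.78
Stock = 818 copies/μL × 977.78 = 8.00 × 10^5 copies/μL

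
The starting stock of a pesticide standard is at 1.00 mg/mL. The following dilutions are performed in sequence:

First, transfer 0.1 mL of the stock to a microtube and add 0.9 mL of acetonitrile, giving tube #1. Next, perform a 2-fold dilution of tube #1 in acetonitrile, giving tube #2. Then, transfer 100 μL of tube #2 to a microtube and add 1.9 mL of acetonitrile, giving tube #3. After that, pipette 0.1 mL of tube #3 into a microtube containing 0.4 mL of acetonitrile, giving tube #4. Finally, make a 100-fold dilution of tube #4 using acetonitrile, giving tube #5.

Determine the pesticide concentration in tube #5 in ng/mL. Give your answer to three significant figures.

5.00 ng/mL

Step 1: 0.1 mL + 0.9 mL = 1 mL total → factor 1/0.1 = 10
Step 2: 2-fold → factor 2
Step 3: 100 μL + 1.9 mL = 2000 μL total → factor 2000/100 = 20
Step 4: 0.1 mL + 0.4 mL = 0.5 mL total → factor 0.5/0.1 = 5
Step 5: 100-fold → factor 100
Overall dilution factor = 10 × 2 × 20 × 5 × 100 = 2 × 10^5
Final = 1.00 mg/mL / 2 × 10^5 = 5.000 × 10^-6 mg/mL = 5.00 ng/mL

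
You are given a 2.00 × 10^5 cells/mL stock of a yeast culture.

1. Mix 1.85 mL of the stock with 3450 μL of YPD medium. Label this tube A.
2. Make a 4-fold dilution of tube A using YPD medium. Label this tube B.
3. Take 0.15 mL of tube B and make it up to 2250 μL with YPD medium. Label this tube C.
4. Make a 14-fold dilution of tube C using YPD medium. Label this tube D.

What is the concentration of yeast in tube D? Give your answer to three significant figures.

Step 1: 1.85 mL + 3450 μL = 5.3 mL total → factor 5.3/1.85 = 2.8649
Step 2: 4-fold → factor 4
Step 3: 0.15 mL brought to 2250 μL → factor 2.25/0.15 = 15
Step 4: 14-fold → factor 14
Overall dilution factor = 2.8649 × 4 × 15 × 14 = 2406.5
Final = 2.00 × 10^5 cells/mL / 2406.5 = 83.1 cells/mL

83.1 cells/mL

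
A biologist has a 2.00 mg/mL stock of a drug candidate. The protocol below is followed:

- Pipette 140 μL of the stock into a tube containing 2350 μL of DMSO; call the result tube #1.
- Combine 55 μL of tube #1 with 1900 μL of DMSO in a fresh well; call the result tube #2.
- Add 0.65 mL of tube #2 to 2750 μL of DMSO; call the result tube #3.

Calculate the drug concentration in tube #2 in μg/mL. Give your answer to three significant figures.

3.16 μg/mL

Step 1: 140 μL + 2350 μL = 2490 μL total → factor 2490/140 = 17.786
Step 2: 55 μL + 1900 μL = 1955 μL total → factor 1955/55 = 35.545
Dilution factor through tube #2 = 17.786 × 35.545 = 632.2
[tube #2] = 2.00 mg/mL / 632.2 = 0.003164 mg/mL = 3.16 μg/mL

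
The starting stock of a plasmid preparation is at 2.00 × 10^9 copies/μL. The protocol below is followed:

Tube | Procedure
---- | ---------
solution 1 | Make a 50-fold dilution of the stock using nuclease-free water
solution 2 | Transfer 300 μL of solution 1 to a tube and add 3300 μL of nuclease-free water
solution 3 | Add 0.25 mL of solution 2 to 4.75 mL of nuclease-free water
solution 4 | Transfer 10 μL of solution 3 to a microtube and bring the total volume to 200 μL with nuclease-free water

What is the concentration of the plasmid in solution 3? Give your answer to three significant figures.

Step 1: 50-fold → factor 50
Step 2: 300 μL + 3300 μL = 3600 μL total → factor 3600/300 = 12
Step 3: 0.25 mL + 4.75 mL = 5 mL total → factor 5/0.25 = 20
Dilution factor through solution 3 = 50 × 12 × 20 = 12000
[solution 3] = 2.00 × 10^9 copies/μL / 12000 = 1.67 × 10^5 copies/μL

1.67 × 10^5 copies/μL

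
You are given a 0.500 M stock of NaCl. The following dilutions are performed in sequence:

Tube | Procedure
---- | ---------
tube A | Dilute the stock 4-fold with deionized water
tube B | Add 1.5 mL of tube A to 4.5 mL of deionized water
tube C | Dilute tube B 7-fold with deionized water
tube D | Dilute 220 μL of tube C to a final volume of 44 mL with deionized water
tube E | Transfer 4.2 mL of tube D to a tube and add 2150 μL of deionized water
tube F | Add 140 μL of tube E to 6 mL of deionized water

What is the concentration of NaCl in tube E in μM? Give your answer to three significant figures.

14.8 μM

Step 1: 4-fold → factor 4
Step 2: 1.5 mL + 4.5 mL = 6 mL total → factor 6/1.5 = 4
Step 3: 7-fold → factor 7
Step 4: 220 μL brought to 44 mL → factor 44000/220 = 200
Step 5: 4.2 mL + 2150 μL = 6.35 mL total → factor 6.35/4.2 = 1.5119
Dilution factor through tube E = 4 × 4 × 7 × 200 × 1.5119 = 33867
[tube E] = 0.500 M / 33867 = 1.476 × 10^-5 M = 14.8 μM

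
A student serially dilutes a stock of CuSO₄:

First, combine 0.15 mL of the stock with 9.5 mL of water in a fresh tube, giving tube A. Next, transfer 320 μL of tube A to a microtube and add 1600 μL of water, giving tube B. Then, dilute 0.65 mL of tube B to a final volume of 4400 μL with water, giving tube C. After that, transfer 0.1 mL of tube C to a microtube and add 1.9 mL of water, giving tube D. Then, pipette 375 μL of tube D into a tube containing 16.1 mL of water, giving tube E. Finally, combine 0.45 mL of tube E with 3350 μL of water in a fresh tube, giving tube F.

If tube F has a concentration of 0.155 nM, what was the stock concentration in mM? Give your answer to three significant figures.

3.01 mM

Step 1: 0.15 mL + 9.5 mL = 9.65 mL total → factor 9.65/0.15 = 64.333
Step 2: 320 μL + 1600 μL = 1920 μL total → factor 1920/320 = 6
Step 3: 0.65 mL brought to 4400 μL → factor 4.4/0.65 = 6.7692
Step 4: 0.1 mL + 1.9 mL = 2 mL total → factor 2/0.1 = 20
Step 5: 375 μL + 16.1 mL = 16475 μL total → factor 16475/375 = 43.933
Step 6: 0.45 mL + 3350 μL = 3.8 mL total → factor 3.8/0.45 = 8.4444
Overall dilution factor = 64.333 × 6 × 6.7692 × 20 × 43.933 × 8.4444 = 1.9388 × 10^7
Stock = 0.155 nM × 1.9388 × 10^7 = 3.005 × 10^6 nM = 3.01 mM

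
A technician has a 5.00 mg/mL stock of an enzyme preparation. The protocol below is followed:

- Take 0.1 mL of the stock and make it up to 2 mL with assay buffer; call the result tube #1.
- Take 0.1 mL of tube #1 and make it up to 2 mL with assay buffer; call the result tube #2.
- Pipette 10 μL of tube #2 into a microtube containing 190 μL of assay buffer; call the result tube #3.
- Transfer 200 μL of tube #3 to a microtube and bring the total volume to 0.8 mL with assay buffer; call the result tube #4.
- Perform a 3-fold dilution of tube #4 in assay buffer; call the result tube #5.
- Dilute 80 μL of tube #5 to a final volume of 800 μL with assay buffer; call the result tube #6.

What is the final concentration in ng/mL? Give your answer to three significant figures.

5.21 ng/mL

Step 1: 0.1 mL brought to 2 mL → factor 2/0.1 = 20
Step 2: 0.1 mL brought to 2 mL → factor 2/0.1 = 20
Step 3: 10 μL + 190 μL = 200 μL total → factor 200/10 = 20
Step 4: 200 μL brought to 0.8 mL → factor 800/200 = 4
Step 5: 3-fold → factor 3
Step 6: 80 μL brought to 800 μL → factor 800/80 = 10
Overall dilution factor = 20 × 20 × 20 × 4 × 3 × 10 = 9.6 × 10^5
Final = 5.00 mg/mL / 9.6 × 10^5 = 5.208 × 10^-6 mg/mL = 5.21 ng/mL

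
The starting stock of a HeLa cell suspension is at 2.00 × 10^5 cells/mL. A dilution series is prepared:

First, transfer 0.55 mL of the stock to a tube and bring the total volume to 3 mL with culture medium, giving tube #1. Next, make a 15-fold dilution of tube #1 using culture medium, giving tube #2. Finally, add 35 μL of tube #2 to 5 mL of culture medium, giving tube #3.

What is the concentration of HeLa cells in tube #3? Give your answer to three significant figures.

17.0 cells/mL

Step 1: 0.55 mL brought to 3 mL → factor 3/0.55 = 5.4545
Step 2: 15-fold → factor 15
Step 3: 35 μL + 5 mL = 5035 μL total → factor 5035/35 = 143.86
Overall dilution factor = 5.4545 × 15 × 143.86 = 11770
Final = 2.00 × 10^5 cells/mL / 11770 = 17.0 cells/mL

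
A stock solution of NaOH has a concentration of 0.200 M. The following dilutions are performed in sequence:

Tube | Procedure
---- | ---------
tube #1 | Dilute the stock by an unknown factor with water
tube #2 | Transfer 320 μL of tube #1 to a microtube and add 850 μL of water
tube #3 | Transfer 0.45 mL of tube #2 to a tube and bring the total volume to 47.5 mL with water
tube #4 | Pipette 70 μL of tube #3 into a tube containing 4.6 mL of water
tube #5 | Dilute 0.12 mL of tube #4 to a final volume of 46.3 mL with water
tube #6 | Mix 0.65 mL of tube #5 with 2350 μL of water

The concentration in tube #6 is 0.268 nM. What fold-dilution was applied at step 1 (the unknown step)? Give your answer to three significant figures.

Step 1: unknown factor x
Step 2: 320 μL + 850 μL = 1170 μL total → factor 1170/320 = 3.6562
Step 3: 0.45 mL brought to 47.5 mL → factor 47.5/0.45 = 105.56
Step 4: 70 μL + 4.6 mL = 4670 μL total → factor 4670/70 = 66.714
Step 5: 0.12 mL brought to 46.3 mL → factor 46.3/0.12 = 385.83
Step 6: 0.65 mL + 2350 μL = 3 mL total → factor 3/0.65 = 4.6154
Product of known-step factors = 4.585 × 10^7
Overall factor = 0.200 M / (0.268 nM) = 7.4627 × 10^8
x = 7.4627 × 10^8 / 4.585 × 10^7 = 16.3

16.3-fold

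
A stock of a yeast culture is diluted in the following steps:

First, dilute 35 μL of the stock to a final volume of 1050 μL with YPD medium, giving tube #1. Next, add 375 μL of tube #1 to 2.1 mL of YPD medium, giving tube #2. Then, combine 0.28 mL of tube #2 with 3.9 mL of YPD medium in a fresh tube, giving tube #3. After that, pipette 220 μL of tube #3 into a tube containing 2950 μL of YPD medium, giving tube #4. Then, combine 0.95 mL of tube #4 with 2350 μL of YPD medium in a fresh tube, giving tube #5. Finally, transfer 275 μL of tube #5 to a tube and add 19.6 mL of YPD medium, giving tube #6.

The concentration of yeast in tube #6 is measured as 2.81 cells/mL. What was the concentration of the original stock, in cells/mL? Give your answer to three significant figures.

3.00 × 10^7 cells/mL

Step 1: 35 μL brought to 1050 μL → factor 1050/35 = 30
Step 2: 375 μL + 2.1 mL = 2475 μL total → factor 2475/375 = 6.6
Step 3: 0.28 mL + 3.9 mL = 4.18 mL total → factor 4.18/0.28 = 14.929
Step 4: 220 μL + 2950 μL = 3170 μL total → factor 3170/220 = 14.409
Step 5: 0.95 mL + 2350 μL = 3.3 mL total → factor 3.3/0.95 = 3.4737
Step 6: 275 μL + 19.6 mL = 19875 μL total → factor 19875/275 = 72.273
Overall dilution factor = 30 × 6.6 × 14.929 × 14.409 × 3.4737 × 72.273 = 1.0693 × 10^7
Stock = 2.81 cells/mL × 1.0693 × 10^7 = 3.00 × 10^7 cells/mL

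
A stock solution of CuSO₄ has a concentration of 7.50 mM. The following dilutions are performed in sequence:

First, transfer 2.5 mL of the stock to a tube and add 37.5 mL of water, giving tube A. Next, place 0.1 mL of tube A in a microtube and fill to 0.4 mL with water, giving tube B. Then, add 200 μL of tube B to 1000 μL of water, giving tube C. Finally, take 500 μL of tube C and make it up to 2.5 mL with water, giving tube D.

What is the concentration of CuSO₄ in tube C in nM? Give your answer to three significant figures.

1.95 × 10^4 nM

Step 1: 2.5 mL + 37.5 mL = 40 mL total → factor 40/2.5 = 16
Step 2: 0.1 mL brought to 0.4 mL → factor 0.4/0.1 = 4
Step 3: 200 μL + 1000 μL = 1200 μL total → factor 1200/200 = 6
Dilution factor through tube C = 16 × 4 × 6 = 384
[tube C] = 7.50 mM / 384 = 0.01953 mM = 1.95 × 10^4 nM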